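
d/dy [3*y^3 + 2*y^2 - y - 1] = 9*y^2 + 4*y - 1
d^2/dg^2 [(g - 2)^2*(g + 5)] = 6*g + 2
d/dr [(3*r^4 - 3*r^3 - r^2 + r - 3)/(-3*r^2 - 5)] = (-18*r^5 + 9*r^4 - 60*r^3 + 48*r^2 - 8*r - 5)/(9*r^4 + 30*r^2 + 25)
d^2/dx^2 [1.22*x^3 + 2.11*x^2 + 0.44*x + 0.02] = 7.32*x + 4.22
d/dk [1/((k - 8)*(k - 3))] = (11 - 2*k)/(k^4 - 22*k^3 + 169*k^2 - 528*k + 576)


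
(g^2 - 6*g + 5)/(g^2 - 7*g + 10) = (g - 1)/(g - 2)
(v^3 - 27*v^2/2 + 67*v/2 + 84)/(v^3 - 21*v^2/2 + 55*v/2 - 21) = (2*v^2 - 13*v - 24)/(2*v^2 - 7*v + 6)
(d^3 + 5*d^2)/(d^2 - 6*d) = d*(d + 5)/(d - 6)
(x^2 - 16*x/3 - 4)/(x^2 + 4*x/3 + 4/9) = 3*(x - 6)/(3*x + 2)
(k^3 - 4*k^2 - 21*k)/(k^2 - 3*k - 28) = k*(k + 3)/(k + 4)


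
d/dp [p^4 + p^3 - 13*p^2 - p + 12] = 4*p^3 + 3*p^2 - 26*p - 1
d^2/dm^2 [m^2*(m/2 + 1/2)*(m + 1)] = 6*m^2 + 6*m + 1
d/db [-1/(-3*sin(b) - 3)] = -cos(b)/(3*(sin(b) + 1)^2)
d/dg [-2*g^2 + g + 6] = 1 - 4*g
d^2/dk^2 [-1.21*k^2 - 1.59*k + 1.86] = -2.42000000000000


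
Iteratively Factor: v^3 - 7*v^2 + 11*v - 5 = (v - 1)*(v^2 - 6*v + 5) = (v - 5)*(v - 1)*(v - 1)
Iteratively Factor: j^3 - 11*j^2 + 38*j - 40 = (j - 5)*(j^2 - 6*j + 8) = (j - 5)*(j - 2)*(j - 4)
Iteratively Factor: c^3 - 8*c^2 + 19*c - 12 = (c - 3)*(c^2 - 5*c + 4) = (c - 3)*(c - 1)*(c - 4)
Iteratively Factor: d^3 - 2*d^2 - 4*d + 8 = (d - 2)*(d^2 - 4) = (d - 2)*(d + 2)*(d - 2)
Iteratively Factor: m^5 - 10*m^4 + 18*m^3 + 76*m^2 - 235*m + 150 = (m + 3)*(m^4 - 13*m^3 + 57*m^2 - 95*m + 50) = (m - 2)*(m + 3)*(m^3 - 11*m^2 + 35*m - 25) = (m - 2)*(m - 1)*(m + 3)*(m^2 - 10*m + 25) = (m - 5)*(m - 2)*(m - 1)*(m + 3)*(m - 5)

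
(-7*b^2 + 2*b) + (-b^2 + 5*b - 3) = -8*b^2 + 7*b - 3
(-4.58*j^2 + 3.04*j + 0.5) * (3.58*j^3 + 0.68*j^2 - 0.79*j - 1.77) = -16.3964*j^5 + 7.7688*j^4 + 7.4754*j^3 + 6.045*j^2 - 5.7758*j - 0.885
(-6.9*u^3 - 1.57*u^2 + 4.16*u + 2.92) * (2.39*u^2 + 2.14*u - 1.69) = -16.491*u^5 - 18.5183*u^4 + 18.2436*u^3 + 18.5345*u^2 - 0.7816*u - 4.9348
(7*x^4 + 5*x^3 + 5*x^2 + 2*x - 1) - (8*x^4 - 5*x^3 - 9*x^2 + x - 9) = -x^4 + 10*x^3 + 14*x^2 + x + 8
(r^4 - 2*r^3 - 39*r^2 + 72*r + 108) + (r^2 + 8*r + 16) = r^4 - 2*r^3 - 38*r^2 + 80*r + 124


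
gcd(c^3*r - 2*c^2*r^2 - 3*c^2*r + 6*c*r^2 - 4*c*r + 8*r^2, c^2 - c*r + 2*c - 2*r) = 1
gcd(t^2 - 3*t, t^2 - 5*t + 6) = t - 3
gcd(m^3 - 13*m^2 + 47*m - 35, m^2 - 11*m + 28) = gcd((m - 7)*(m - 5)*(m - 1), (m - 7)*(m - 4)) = m - 7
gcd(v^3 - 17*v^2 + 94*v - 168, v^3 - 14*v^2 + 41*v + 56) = v - 7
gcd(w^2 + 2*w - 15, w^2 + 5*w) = w + 5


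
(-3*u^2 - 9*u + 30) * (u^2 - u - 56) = -3*u^4 - 6*u^3 + 207*u^2 + 474*u - 1680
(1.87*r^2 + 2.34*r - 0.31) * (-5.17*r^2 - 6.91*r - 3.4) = -9.6679*r^4 - 25.0195*r^3 - 20.9247*r^2 - 5.8139*r + 1.054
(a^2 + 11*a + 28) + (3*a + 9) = a^2 + 14*a + 37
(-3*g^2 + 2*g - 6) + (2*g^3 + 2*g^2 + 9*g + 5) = 2*g^3 - g^2 + 11*g - 1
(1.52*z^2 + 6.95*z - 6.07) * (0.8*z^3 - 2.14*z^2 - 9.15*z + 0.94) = 1.216*z^5 + 2.3072*z^4 - 33.637*z^3 - 49.1739*z^2 + 62.0735*z - 5.7058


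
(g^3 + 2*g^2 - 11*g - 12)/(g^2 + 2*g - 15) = (g^2 + 5*g + 4)/(g + 5)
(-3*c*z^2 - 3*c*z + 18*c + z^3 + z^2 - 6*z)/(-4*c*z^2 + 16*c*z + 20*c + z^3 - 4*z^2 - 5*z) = (3*c*z^2 + 3*c*z - 18*c - z^3 - z^2 + 6*z)/(4*c*z^2 - 16*c*z - 20*c - z^3 + 4*z^2 + 5*z)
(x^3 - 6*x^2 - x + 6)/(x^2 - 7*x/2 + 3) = 2*(x^3 - 6*x^2 - x + 6)/(2*x^2 - 7*x + 6)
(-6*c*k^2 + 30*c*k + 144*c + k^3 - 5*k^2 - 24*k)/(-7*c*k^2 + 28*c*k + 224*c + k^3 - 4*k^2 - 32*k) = (6*c*k + 18*c - k^2 - 3*k)/(7*c*k + 28*c - k^2 - 4*k)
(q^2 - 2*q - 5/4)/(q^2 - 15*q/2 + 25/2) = (q + 1/2)/(q - 5)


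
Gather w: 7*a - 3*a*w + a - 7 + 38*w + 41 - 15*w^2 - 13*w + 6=8*a - 15*w^2 + w*(25 - 3*a) + 40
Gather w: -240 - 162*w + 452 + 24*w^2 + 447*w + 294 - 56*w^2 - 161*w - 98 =-32*w^2 + 124*w + 408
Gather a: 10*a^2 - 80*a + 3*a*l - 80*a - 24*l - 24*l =10*a^2 + a*(3*l - 160) - 48*l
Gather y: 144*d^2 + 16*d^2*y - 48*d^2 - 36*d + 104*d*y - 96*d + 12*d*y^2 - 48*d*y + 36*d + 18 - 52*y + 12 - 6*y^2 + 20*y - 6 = 96*d^2 - 96*d + y^2*(12*d - 6) + y*(16*d^2 + 56*d - 32) + 24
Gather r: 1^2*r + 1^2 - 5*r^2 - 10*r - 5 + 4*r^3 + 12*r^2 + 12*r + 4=4*r^3 + 7*r^2 + 3*r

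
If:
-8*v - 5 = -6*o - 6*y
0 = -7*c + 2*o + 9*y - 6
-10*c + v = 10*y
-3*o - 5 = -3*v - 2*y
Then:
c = -329/286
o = -662/143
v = -500/143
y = 229/286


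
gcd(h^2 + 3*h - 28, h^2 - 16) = h - 4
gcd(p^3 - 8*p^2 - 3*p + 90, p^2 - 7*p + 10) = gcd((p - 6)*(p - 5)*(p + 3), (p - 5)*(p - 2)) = p - 5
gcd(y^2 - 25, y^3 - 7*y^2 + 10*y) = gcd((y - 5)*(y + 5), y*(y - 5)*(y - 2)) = y - 5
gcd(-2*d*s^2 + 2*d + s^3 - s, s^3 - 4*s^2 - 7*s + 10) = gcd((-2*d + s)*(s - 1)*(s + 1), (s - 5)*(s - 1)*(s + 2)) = s - 1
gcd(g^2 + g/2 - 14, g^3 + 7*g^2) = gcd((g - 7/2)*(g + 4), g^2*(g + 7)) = 1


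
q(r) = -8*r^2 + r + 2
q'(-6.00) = 97.00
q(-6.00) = -292.00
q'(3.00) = -47.00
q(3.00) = -67.00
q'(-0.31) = 5.96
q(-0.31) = 0.92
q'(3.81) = -59.96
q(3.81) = -110.32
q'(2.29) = -35.64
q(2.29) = -37.66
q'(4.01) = -63.16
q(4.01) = -122.63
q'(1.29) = -19.64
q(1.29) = -10.02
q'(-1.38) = 23.08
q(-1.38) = -14.62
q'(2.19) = -34.04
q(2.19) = -34.18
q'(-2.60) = 42.60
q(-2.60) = -54.68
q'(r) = 1 - 16*r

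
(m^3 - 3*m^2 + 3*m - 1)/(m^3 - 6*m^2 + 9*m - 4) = (m - 1)/(m - 4)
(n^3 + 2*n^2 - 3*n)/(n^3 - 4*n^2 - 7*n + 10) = n*(n + 3)/(n^2 - 3*n - 10)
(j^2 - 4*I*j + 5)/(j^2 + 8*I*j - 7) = (j - 5*I)/(j + 7*I)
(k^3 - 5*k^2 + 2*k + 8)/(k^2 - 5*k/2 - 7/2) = 2*(k^2 - 6*k + 8)/(2*k - 7)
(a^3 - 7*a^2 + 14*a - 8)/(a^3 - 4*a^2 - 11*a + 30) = (a^2 - 5*a + 4)/(a^2 - 2*a - 15)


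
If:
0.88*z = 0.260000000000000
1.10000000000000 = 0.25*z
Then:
No Solution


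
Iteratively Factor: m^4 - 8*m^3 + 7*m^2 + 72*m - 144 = (m - 4)*(m^3 - 4*m^2 - 9*m + 36) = (m - 4)^2*(m^2 - 9) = (m - 4)^2*(m - 3)*(m + 3)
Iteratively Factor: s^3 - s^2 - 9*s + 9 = (s - 1)*(s^2 - 9) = (s - 3)*(s - 1)*(s + 3)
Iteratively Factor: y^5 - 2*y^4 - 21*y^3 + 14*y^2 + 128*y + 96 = (y + 1)*(y^4 - 3*y^3 - 18*y^2 + 32*y + 96) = (y + 1)*(y + 3)*(y^3 - 6*y^2 + 32) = (y + 1)*(y + 2)*(y + 3)*(y^2 - 8*y + 16) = (y - 4)*(y + 1)*(y + 2)*(y + 3)*(y - 4)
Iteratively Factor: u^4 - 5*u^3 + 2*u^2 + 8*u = (u - 4)*(u^3 - u^2 - 2*u) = u*(u - 4)*(u^2 - u - 2) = u*(u - 4)*(u + 1)*(u - 2)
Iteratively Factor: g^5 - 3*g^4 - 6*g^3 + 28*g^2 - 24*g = (g + 3)*(g^4 - 6*g^3 + 12*g^2 - 8*g) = (g - 2)*(g + 3)*(g^3 - 4*g^2 + 4*g) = g*(g - 2)*(g + 3)*(g^2 - 4*g + 4) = g*(g - 2)^2*(g + 3)*(g - 2)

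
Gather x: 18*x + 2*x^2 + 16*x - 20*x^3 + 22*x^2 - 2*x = -20*x^3 + 24*x^2 + 32*x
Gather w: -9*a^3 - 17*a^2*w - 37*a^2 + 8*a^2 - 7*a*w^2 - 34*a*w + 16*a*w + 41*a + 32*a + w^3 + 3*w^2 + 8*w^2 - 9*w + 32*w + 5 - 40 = -9*a^3 - 29*a^2 + 73*a + w^3 + w^2*(11 - 7*a) + w*(-17*a^2 - 18*a + 23) - 35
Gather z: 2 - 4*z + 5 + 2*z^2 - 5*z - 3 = 2*z^2 - 9*z + 4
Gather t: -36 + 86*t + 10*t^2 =10*t^2 + 86*t - 36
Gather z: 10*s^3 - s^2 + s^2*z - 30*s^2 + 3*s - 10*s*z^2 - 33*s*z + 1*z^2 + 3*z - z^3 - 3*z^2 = 10*s^3 - 31*s^2 + 3*s - z^3 + z^2*(-10*s - 2) + z*(s^2 - 33*s + 3)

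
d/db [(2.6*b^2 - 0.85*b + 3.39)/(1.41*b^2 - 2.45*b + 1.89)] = (-5.1715*b^2 + 0.2682*b + 6.699)/(1.9881*b^4 - 6.909*b^3 + 11.3323*b^2 - 9.261*b + 3.5721)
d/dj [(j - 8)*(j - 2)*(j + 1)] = 3*j^2 - 18*j + 6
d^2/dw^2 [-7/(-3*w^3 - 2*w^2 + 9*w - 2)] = 14*(-(9*w + 2)*(3*w^3 + 2*w^2 - 9*w + 2) + (9*w^2 + 4*w - 9)^2)/(3*w^3 + 2*w^2 - 9*w + 2)^3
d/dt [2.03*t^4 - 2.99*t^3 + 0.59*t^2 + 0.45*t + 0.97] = 8.12*t^3 - 8.97*t^2 + 1.18*t + 0.45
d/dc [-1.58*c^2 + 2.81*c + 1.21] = 2.81 - 3.16*c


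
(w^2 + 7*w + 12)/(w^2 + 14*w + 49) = (w^2 + 7*w + 12)/(w^2 + 14*w + 49)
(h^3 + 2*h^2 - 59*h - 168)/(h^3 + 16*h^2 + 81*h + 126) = (h - 8)/(h + 6)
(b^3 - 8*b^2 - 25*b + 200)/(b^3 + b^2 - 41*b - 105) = (b^2 - 13*b + 40)/(b^2 - 4*b - 21)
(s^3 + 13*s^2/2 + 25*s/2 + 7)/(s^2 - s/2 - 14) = (s^2 + 3*s + 2)/(s - 4)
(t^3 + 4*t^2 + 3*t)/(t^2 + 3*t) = t + 1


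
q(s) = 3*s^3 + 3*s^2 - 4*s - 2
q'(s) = 9*s^2 + 6*s - 4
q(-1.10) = 2.04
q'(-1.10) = 0.29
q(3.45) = 143.10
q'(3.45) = 123.82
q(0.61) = -2.64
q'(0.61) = 3.01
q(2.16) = 33.59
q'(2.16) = 50.95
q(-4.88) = -259.68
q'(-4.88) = 181.05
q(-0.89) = 1.82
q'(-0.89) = -2.21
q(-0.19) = -1.15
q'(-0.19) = -4.82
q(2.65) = 64.30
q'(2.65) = 75.10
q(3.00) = 94.00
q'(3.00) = 95.00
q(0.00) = -2.00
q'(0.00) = -4.00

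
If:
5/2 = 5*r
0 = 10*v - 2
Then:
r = 1/2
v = 1/5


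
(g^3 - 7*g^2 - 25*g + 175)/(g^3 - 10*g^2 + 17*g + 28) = (g^2 - 25)/(g^2 - 3*g - 4)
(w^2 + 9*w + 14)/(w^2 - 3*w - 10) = (w + 7)/(w - 5)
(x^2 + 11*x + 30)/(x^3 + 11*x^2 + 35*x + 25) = (x + 6)/(x^2 + 6*x + 5)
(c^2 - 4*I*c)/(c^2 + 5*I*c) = (c - 4*I)/(c + 5*I)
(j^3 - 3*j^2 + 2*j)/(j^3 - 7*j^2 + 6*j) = (j - 2)/(j - 6)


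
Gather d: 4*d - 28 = 4*d - 28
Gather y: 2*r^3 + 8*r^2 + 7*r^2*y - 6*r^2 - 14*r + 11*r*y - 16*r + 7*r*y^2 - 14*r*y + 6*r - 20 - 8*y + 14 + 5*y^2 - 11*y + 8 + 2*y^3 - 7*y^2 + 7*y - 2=2*r^3 + 2*r^2 - 24*r + 2*y^3 + y^2*(7*r - 2) + y*(7*r^2 - 3*r - 12)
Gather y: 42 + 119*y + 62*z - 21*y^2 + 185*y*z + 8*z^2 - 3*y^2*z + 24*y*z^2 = y^2*(-3*z - 21) + y*(24*z^2 + 185*z + 119) + 8*z^2 + 62*z + 42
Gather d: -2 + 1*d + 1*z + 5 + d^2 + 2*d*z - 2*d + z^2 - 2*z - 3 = d^2 + d*(2*z - 1) + z^2 - z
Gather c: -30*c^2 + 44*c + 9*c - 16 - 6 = -30*c^2 + 53*c - 22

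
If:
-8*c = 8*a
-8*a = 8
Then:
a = -1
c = 1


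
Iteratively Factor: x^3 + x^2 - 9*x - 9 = (x + 1)*(x^2 - 9) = (x - 3)*(x + 1)*(x + 3)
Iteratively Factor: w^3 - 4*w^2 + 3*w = (w - 1)*(w^2 - 3*w) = w*(w - 1)*(w - 3)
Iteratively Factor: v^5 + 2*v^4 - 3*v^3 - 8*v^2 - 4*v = (v - 2)*(v^4 + 4*v^3 + 5*v^2 + 2*v) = (v - 2)*(v + 2)*(v^3 + 2*v^2 + v) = v*(v - 2)*(v + 2)*(v^2 + 2*v + 1) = v*(v - 2)*(v + 1)*(v + 2)*(v + 1)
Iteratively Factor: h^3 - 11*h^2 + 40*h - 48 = (h - 3)*(h^2 - 8*h + 16) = (h - 4)*(h - 3)*(h - 4)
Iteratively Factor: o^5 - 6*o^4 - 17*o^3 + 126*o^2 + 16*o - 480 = (o + 4)*(o^4 - 10*o^3 + 23*o^2 + 34*o - 120) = (o - 3)*(o + 4)*(o^3 - 7*o^2 + 2*o + 40) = (o - 4)*(o - 3)*(o + 4)*(o^2 - 3*o - 10) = (o - 5)*(o - 4)*(o - 3)*(o + 4)*(o + 2)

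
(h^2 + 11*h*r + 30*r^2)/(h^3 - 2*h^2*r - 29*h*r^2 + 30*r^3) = (h + 6*r)/(h^2 - 7*h*r + 6*r^2)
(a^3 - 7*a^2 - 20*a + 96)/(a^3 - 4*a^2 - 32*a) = (a - 3)/a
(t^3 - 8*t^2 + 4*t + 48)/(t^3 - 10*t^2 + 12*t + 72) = (t - 4)/(t - 6)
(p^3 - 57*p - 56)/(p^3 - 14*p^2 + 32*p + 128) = (p^2 + 8*p + 7)/(p^2 - 6*p - 16)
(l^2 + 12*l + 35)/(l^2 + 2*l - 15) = (l + 7)/(l - 3)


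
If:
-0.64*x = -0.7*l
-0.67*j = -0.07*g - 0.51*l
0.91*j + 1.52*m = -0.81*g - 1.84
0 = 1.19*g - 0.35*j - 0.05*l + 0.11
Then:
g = 0.250813368825791*x - 0.0953674948240166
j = 0.722153209109731*x - 0.00996376811594203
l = 0.914285714285714*x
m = -0.565998848051807*x - 1.15374032908358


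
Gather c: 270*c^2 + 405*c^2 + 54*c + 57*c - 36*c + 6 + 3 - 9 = 675*c^2 + 75*c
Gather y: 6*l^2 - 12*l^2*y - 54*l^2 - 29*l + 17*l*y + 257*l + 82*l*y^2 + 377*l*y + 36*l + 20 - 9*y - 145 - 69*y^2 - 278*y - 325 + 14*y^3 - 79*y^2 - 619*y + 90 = -48*l^2 + 264*l + 14*y^3 + y^2*(82*l - 148) + y*(-12*l^2 + 394*l - 906) - 360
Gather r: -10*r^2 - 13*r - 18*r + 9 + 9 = -10*r^2 - 31*r + 18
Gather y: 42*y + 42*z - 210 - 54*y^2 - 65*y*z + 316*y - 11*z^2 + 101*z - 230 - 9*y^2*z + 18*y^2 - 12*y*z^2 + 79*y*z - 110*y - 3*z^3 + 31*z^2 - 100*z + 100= y^2*(-9*z - 36) + y*(-12*z^2 + 14*z + 248) - 3*z^3 + 20*z^2 + 43*z - 340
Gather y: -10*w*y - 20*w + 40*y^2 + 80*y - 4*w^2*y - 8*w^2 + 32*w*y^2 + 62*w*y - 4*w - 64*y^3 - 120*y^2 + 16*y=-8*w^2 - 24*w - 64*y^3 + y^2*(32*w - 80) + y*(-4*w^2 + 52*w + 96)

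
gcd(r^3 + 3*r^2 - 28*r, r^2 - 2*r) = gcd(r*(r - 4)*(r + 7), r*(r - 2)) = r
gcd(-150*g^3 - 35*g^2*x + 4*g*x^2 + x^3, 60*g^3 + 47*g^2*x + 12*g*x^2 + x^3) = 5*g + x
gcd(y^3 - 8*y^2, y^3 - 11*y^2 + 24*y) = y^2 - 8*y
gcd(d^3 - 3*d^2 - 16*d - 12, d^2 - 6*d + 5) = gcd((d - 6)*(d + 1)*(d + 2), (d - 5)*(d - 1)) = 1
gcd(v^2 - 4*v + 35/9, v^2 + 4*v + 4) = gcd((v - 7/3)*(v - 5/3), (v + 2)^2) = 1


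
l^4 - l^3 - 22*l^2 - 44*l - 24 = (l - 6)*(l + 1)*(l + 2)^2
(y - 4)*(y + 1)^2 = y^3 - 2*y^2 - 7*y - 4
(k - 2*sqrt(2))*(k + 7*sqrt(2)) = k^2 + 5*sqrt(2)*k - 28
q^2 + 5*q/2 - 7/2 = (q - 1)*(q + 7/2)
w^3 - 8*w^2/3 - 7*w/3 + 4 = (w - 3)*(w - 1)*(w + 4/3)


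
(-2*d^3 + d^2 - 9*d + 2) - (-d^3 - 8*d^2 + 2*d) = -d^3 + 9*d^2 - 11*d + 2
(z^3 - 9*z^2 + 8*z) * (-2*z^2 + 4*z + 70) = -2*z^5 + 22*z^4 + 18*z^3 - 598*z^2 + 560*z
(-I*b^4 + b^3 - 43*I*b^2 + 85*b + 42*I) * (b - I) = -I*b^5 - 44*I*b^3 + 42*b^2 - 43*I*b + 42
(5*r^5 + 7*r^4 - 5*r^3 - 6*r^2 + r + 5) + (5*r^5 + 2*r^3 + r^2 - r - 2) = 10*r^5 + 7*r^4 - 3*r^3 - 5*r^2 + 3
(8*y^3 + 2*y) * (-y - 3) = -8*y^4 - 24*y^3 - 2*y^2 - 6*y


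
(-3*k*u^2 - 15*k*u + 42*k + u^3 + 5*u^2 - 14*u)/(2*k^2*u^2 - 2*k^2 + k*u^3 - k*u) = (-3*k*u^2 - 15*k*u + 42*k + u^3 + 5*u^2 - 14*u)/(k*(2*k*u^2 - 2*k + u^3 - u))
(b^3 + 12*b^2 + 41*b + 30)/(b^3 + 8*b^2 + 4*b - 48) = (b^2 + 6*b + 5)/(b^2 + 2*b - 8)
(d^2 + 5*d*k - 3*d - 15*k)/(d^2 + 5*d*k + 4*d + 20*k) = (d - 3)/(d + 4)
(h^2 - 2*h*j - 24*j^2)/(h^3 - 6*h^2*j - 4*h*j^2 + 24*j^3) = (h + 4*j)/(h^2 - 4*j^2)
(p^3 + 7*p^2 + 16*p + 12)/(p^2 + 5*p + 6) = p + 2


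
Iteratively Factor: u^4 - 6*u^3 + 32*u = (u)*(u^3 - 6*u^2 + 32) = u*(u + 2)*(u^2 - 8*u + 16) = u*(u - 4)*(u + 2)*(u - 4)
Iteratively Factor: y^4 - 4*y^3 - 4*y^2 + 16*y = (y + 2)*(y^3 - 6*y^2 + 8*y) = (y - 2)*(y + 2)*(y^2 - 4*y) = (y - 4)*(y - 2)*(y + 2)*(y)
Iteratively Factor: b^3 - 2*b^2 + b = (b - 1)*(b^2 - b) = (b - 1)^2*(b)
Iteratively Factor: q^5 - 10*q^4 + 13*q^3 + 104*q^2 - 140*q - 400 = (q - 5)*(q^4 - 5*q^3 - 12*q^2 + 44*q + 80) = (q - 5)*(q - 4)*(q^3 - q^2 - 16*q - 20) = (q - 5)*(q - 4)*(q + 2)*(q^2 - 3*q - 10) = (q - 5)*(q - 4)*(q + 2)^2*(q - 5)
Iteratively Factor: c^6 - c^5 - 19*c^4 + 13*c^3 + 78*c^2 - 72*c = (c + 3)*(c^5 - 4*c^4 - 7*c^3 + 34*c^2 - 24*c) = c*(c + 3)*(c^4 - 4*c^3 - 7*c^2 + 34*c - 24) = c*(c + 3)^2*(c^3 - 7*c^2 + 14*c - 8) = c*(c - 2)*(c + 3)^2*(c^2 - 5*c + 4) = c*(c - 2)*(c - 1)*(c + 3)^2*(c - 4)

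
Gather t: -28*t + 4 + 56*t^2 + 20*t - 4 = 56*t^2 - 8*t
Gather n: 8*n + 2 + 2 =8*n + 4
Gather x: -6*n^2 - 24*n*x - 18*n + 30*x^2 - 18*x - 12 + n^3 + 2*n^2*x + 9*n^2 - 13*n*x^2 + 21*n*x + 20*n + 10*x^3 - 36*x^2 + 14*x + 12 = n^3 + 3*n^2 + 2*n + 10*x^3 + x^2*(-13*n - 6) + x*(2*n^2 - 3*n - 4)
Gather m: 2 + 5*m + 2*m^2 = 2*m^2 + 5*m + 2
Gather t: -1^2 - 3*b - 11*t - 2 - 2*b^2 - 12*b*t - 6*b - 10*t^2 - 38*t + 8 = -2*b^2 - 9*b - 10*t^2 + t*(-12*b - 49) + 5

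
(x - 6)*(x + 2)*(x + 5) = x^3 + x^2 - 32*x - 60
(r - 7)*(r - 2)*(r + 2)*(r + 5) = r^4 - 2*r^3 - 39*r^2 + 8*r + 140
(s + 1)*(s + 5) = s^2 + 6*s + 5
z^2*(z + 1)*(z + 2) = z^4 + 3*z^3 + 2*z^2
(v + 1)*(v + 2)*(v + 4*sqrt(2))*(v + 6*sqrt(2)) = v^4 + 3*v^3 + 10*sqrt(2)*v^3 + 30*sqrt(2)*v^2 + 50*v^2 + 20*sqrt(2)*v + 144*v + 96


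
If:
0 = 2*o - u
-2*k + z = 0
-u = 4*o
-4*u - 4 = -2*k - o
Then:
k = 2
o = 0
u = 0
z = 4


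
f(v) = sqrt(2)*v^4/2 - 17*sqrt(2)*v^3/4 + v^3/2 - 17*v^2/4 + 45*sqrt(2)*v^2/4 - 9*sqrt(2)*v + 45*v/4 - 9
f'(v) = 2*sqrt(2)*v^3 - 51*sqrt(2)*v^2/4 + 3*v^2/2 - 17*v/2 + 45*sqrt(2)*v/2 - 9*sqrt(2) + 45/4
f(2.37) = 1.94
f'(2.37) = -1.41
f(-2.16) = 119.52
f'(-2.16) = -157.48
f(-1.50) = 41.63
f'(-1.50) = -83.20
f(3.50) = -1.49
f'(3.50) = -1.10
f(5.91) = 114.69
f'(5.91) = 142.80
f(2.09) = 2.03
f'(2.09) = 0.87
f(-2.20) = 125.92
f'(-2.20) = -162.91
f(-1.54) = 45.03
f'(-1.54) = -86.93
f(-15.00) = 57031.55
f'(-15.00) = -13616.74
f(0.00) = -9.00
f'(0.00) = -1.48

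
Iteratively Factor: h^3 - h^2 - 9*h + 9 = (h - 3)*(h^2 + 2*h - 3) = (h - 3)*(h + 3)*(h - 1)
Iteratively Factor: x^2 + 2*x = (x + 2)*(x)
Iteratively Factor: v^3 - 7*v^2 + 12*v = (v - 3)*(v^2 - 4*v) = v*(v - 3)*(v - 4)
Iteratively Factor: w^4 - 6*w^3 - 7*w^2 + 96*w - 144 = (w - 3)*(w^3 - 3*w^2 - 16*w + 48) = (w - 4)*(w - 3)*(w^2 + w - 12) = (w - 4)*(w - 3)*(w + 4)*(w - 3)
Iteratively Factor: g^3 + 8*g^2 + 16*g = (g)*(g^2 + 8*g + 16) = g*(g + 4)*(g + 4)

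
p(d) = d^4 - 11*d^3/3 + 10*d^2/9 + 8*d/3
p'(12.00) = 5357.33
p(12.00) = 14592.00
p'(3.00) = 18.33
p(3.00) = 0.00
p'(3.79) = 70.84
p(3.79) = 32.78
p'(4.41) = 141.60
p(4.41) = 97.12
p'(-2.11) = -88.57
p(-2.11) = 53.59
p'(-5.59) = -1052.19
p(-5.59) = 1636.74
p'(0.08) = 2.78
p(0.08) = 0.22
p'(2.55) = 3.13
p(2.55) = -4.49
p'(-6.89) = -1843.17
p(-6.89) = 3487.28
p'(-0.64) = -4.31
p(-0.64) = -0.12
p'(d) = 4*d^3 - 11*d^2 + 20*d/9 + 8/3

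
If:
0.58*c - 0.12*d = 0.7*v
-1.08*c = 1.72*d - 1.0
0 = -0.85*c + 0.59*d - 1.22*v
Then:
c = 0.20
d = 0.46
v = 0.08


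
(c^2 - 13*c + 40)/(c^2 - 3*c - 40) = (c - 5)/(c + 5)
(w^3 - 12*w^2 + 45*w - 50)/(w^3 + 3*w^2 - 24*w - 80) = (w^2 - 7*w + 10)/(w^2 + 8*w + 16)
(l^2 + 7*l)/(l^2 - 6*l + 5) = l*(l + 7)/(l^2 - 6*l + 5)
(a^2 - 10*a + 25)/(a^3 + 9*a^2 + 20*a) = (a^2 - 10*a + 25)/(a*(a^2 + 9*a + 20))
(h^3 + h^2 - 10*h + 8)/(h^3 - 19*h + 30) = (h^2 + 3*h - 4)/(h^2 + 2*h - 15)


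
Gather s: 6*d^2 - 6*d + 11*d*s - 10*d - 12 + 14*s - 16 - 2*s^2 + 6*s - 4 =6*d^2 - 16*d - 2*s^2 + s*(11*d + 20) - 32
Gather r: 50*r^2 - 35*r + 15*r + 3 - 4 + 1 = 50*r^2 - 20*r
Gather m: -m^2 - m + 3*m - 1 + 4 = -m^2 + 2*m + 3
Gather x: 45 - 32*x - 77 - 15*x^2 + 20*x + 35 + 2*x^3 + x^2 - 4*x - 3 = 2*x^3 - 14*x^2 - 16*x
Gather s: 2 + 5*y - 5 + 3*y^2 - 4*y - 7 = 3*y^2 + y - 10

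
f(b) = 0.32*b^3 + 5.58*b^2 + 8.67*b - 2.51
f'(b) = 0.96*b^2 + 11.16*b + 8.67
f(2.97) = 80.84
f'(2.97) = 50.28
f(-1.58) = -3.54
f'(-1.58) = -6.57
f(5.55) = 272.19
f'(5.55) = 100.18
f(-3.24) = 17.09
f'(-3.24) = -17.41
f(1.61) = 27.25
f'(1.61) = 29.13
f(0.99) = 11.85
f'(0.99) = 20.66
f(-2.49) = 5.56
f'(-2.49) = -13.17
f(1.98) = 39.02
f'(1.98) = 34.53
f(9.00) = 760.78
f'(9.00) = 186.87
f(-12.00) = 144.01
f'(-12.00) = 12.99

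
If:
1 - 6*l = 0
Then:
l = 1/6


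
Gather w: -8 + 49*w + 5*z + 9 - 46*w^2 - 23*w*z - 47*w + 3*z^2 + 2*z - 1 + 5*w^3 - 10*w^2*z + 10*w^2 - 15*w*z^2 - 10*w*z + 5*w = 5*w^3 + w^2*(-10*z - 36) + w*(-15*z^2 - 33*z + 7) + 3*z^2 + 7*z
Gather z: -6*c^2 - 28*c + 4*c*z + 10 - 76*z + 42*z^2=-6*c^2 - 28*c + 42*z^2 + z*(4*c - 76) + 10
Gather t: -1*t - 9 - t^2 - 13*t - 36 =-t^2 - 14*t - 45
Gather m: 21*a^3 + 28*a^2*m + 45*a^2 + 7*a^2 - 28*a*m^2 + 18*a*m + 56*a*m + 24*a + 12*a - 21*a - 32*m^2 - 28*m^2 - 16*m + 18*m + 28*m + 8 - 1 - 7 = 21*a^3 + 52*a^2 + 15*a + m^2*(-28*a - 60) + m*(28*a^2 + 74*a + 30)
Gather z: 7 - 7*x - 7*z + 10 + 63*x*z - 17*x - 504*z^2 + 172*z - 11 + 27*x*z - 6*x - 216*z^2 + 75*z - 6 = -30*x - 720*z^2 + z*(90*x + 240)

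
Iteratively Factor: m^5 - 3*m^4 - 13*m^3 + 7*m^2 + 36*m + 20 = (m + 2)*(m^4 - 5*m^3 - 3*m^2 + 13*m + 10) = (m + 1)*(m + 2)*(m^3 - 6*m^2 + 3*m + 10) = (m + 1)^2*(m + 2)*(m^2 - 7*m + 10) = (m - 5)*(m + 1)^2*(m + 2)*(m - 2)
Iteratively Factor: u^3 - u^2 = (u - 1)*(u^2) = u*(u - 1)*(u)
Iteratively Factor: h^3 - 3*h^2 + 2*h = (h)*(h^2 - 3*h + 2) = h*(h - 1)*(h - 2)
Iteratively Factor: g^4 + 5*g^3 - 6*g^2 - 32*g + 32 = (g - 2)*(g^3 + 7*g^2 + 8*g - 16) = (g - 2)*(g + 4)*(g^2 + 3*g - 4) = (g - 2)*(g - 1)*(g + 4)*(g + 4)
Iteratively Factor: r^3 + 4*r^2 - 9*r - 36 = (r - 3)*(r^2 + 7*r + 12) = (r - 3)*(r + 4)*(r + 3)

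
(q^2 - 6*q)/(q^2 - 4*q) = (q - 6)/(q - 4)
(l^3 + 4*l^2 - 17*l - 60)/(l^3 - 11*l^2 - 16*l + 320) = (l^2 - l - 12)/(l^2 - 16*l + 64)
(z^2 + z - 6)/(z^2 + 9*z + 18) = (z - 2)/(z + 6)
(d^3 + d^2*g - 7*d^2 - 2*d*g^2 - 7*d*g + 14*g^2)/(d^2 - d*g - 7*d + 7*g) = d + 2*g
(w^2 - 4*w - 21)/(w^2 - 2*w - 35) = (w + 3)/(w + 5)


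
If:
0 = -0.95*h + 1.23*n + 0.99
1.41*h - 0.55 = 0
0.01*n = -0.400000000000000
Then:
No Solution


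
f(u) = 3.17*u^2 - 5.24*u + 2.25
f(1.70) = 2.50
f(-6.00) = 147.81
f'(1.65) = 5.22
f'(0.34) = -3.08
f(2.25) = 6.51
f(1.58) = 1.88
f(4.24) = 37.02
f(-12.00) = 521.61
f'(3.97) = 19.93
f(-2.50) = 35.16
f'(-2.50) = -21.09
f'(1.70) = 5.54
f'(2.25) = 9.02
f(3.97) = 31.41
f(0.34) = 0.83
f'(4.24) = 21.64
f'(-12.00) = -81.32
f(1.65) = 2.23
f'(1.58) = 4.78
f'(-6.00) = -43.28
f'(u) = 6.34*u - 5.24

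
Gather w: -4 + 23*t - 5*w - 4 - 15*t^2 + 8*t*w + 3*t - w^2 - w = -15*t^2 + 26*t - w^2 + w*(8*t - 6) - 8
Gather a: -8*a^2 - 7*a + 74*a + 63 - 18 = -8*a^2 + 67*a + 45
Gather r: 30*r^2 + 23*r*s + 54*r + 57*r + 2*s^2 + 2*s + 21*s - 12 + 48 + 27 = 30*r^2 + r*(23*s + 111) + 2*s^2 + 23*s + 63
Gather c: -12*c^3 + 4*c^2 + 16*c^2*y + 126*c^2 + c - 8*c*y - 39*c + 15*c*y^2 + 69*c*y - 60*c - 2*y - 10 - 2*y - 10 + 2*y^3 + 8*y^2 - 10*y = -12*c^3 + c^2*(16*y + 130) + c*(15*y^2 + 61*y - 98) + 2*y^3 + 8*y^2 - 14*y - 20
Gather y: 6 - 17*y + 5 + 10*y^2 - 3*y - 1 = 10*y^2 - 20*y + 10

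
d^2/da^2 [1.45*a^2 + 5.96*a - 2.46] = 2.90000000000000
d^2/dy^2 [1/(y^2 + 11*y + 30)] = 2*(-y^2 - 11*y + (2*y + 11)^2 - 30)/(y^2 + 11*y + 30)^3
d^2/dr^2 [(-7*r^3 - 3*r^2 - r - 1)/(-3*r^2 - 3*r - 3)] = 2*(-2*r^3 + 15*r^2 + 21*r + 2)/(3*(r^6 + 3*r^5 + 6*r^4 + 7*r^3 + 6*r^2 + 3*r + 1))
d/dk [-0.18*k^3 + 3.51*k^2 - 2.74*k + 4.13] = -0.54*k^2 + 7.02*k - 2.74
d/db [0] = 0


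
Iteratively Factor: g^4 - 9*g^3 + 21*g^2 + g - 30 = (g + 1)*(g^3 - 10*g^2 + 31*g - 30) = (g - 3)*(g + 1)*(g^2 - 7*g + 10) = (g - 3)*(g - 2)*(g + 1)*(g - 5)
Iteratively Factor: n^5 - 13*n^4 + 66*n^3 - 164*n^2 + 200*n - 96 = (n - 2)*(n^4 - 11*n^3 + 44*n^2 - 76*n + 48) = (n - 2)^2*(n^3 - 9*n^2 + 26*n - 24) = (n - 2)^3*(n^2 - 7*n + 12) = (n - 3)*(n - 2)^3*(n - 4)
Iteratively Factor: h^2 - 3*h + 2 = (h - 1)*(h - 2)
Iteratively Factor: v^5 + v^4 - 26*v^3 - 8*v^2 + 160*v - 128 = (v - 2)*(v^4 + 3*v^3 - 20*v^2 - 48*v + 64) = (v - 4)*(v - 2)*(v^3 + 7*v^2 + 8*v - 16) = (v - 4)*(v - 2)*(v - 1)*(v^2 + 8*v + 16) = (v - 4)*(v - 2)*(v - 1)*(v + 4)*(v + 4)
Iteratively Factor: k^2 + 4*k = (k)*(k + 4)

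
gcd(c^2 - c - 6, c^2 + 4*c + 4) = c + 2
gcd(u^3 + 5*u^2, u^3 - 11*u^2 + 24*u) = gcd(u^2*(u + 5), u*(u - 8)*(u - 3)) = u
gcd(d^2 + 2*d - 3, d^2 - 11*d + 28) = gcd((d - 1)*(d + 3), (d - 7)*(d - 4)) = 1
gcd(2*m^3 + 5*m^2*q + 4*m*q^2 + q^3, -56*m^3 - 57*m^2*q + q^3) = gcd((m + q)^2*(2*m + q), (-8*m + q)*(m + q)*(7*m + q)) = m + q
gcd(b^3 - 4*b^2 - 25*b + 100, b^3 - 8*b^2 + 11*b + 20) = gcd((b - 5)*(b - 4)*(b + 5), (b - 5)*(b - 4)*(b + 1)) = b^2 - 9*b + 20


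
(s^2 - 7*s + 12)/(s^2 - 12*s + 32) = (s - 3)/(s - 8)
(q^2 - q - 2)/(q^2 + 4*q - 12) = (q + 1)/(q + 6)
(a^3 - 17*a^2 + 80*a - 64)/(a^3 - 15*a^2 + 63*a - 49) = (a^2 - 16*a + 64)/(a^2 - 14*a + 49)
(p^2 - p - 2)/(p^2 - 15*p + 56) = (p^2 - p - 2)/(p^2 - 15*p + 56)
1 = 1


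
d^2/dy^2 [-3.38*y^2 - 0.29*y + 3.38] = -6.76000000000000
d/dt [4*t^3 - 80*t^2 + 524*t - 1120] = 12*t^2 - 160*t + 524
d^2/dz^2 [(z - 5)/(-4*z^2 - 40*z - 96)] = (-4*(z - 5)*(z + 5)^2 + (3*z + 5)*(z^2 + 10*z + 24))/(2*(z^2 + 10*z + 24)^3)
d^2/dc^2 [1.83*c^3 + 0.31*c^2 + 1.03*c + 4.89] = 10.98*c + 0.62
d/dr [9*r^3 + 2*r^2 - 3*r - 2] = 27*r^2 + 4*r - 3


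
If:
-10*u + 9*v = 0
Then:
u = 9*v/10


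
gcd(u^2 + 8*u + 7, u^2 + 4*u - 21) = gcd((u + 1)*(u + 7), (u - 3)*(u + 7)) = u + 7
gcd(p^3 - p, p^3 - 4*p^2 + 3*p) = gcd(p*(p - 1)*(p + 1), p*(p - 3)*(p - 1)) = p^2 - p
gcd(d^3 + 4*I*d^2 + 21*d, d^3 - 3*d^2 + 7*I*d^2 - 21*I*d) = d^2 + 7*I*d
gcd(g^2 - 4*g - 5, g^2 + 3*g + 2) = g + 1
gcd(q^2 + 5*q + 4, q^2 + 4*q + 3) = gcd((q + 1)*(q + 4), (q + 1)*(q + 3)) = q + 1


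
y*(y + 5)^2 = y^3 + 10*y^2 + 25*y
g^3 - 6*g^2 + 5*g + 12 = (g - 4)*(g - 3)*(g + 1)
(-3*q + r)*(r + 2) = -3*q*r - 6*q + r^2 + 2*r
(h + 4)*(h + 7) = h^2 + 11*h + 28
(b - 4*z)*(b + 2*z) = b^2 - 2*b*z - 8*z^2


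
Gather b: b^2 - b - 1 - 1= b^2 - b - 2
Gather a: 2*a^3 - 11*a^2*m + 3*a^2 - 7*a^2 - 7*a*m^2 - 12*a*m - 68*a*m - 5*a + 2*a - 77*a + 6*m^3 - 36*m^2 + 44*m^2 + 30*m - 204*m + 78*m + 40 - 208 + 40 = 2*a^3 + a^2*(-11*m - 4) + a*(-7*m^2 - 80*m - 80) + 6*m^3 + 8*m^2 - 96*m - 128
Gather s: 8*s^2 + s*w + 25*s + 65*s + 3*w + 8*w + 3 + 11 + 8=8*s^2 + s*(w + 90) + 11*w + 22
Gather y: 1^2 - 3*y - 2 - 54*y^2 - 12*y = -54*y^2 - 15*y - 1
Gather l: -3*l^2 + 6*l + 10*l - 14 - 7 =-3*l^2 + 16*l - 21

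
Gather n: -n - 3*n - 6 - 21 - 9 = -4*n - 36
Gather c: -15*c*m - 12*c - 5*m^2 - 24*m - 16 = c*(-15*m - 12) - 5*m^2 - 24*m - 16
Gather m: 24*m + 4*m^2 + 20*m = 4*m^2 + 44*m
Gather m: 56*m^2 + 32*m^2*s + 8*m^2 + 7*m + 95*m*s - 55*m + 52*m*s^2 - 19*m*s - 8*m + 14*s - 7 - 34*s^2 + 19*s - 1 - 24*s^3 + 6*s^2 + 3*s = m^2*(32*s + 64) + m*(52*s^2 + 76*s - 56) - 24*s^3 - 28*s^2 + 36*s - 8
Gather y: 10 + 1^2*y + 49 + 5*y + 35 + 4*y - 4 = 10*y + 90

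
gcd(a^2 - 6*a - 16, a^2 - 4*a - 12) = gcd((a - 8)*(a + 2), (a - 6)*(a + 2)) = a + 2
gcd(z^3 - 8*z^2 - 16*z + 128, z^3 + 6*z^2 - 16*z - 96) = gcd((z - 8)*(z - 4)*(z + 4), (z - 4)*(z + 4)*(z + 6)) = z^2 - 16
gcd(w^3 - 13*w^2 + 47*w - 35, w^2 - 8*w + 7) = w^2 - 8*w + 7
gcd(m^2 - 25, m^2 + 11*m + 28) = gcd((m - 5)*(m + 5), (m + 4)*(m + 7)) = 1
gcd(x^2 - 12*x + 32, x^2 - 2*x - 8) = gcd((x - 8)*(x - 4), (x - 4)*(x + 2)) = x - 4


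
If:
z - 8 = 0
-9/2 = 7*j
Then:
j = -9/14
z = 8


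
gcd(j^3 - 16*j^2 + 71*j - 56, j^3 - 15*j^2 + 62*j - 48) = j^2 - 9*j + 8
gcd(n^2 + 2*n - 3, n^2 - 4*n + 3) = n - 1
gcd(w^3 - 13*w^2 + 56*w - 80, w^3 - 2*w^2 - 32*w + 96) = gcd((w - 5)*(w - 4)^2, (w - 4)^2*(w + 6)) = w^2 - 8*w + 16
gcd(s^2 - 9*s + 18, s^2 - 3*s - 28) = 1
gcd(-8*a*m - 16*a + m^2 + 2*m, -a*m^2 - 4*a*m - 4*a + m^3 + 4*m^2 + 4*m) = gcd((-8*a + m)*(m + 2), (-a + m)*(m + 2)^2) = m + 2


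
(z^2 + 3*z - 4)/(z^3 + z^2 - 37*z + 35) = (z + 4)/(z^2 + 2*z - 35)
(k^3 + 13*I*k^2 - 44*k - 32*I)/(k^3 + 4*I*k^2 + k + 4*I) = (k + 8*I)/(k - I)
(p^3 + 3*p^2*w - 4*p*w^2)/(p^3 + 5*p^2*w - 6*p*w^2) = (p + 4*w)/(p + 6*w)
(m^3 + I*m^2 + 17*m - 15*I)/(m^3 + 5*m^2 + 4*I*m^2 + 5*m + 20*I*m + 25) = (m - 3*I)/(m + 5)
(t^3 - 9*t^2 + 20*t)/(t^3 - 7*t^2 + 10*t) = (t - 4)/(t - 2)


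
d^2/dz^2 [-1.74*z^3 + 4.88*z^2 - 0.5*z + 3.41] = 9.76 - 10.44*z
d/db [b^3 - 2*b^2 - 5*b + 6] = 3*b^2 - 4*b - 5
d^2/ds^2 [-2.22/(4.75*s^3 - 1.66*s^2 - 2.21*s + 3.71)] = ((63.27*s - 7.3704)*(4.75*s^3 - 1.66*s^2 - 2.21*s + 3.71) - 2.22*(-28.5*s^2 + 6.64*s + 4.42)*(-14.25*s^2 + 3.32*s + 2.21))/(4.75*s^3 - 1.66*s^2 - 2.21*s + 3.71)^3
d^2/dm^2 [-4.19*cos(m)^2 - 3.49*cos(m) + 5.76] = 3.49*cos(m) + 8.38*cos(2*m)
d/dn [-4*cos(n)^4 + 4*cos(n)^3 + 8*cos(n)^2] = -4*(4*sin(n)^2 + 3*cos(n))*sin(n)*cos(n)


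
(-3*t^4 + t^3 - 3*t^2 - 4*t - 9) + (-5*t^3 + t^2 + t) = -3*t^4 - 4*t^3 - 2*t^2 - 3*t - 9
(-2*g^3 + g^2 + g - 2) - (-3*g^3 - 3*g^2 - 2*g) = g^3 + 4*g^2 + 3*g - 2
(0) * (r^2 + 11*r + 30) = 0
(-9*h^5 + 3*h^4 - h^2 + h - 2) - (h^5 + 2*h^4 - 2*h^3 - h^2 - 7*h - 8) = -10*h^5 + h^4 + 2*h^3 + 8*h + 6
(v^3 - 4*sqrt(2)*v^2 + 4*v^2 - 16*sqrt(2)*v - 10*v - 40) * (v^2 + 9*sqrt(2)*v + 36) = v^5 + 4*v^4 + 5*sqrt(2)*v^4 - 46*v^3 + 20*sqrt(2)*v^3 - 234*sqrt(2)*v^2 - 184*v^2 - 936*sqrt(2)*v - 360*v - 1440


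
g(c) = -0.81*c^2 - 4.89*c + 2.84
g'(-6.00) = 4.83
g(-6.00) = 3.02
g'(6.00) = -14.61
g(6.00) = -55.66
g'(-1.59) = -2.31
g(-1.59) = 8.57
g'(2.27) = -8.57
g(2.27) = -12.43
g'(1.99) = -8.11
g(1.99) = -10.10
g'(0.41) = -5.55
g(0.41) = 0.70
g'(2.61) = -9.12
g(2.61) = -15.44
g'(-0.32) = -4.37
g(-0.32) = 4.32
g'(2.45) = -8.86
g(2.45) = -14.00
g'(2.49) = -8.92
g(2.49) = -14.36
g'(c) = -1.62*c - 4.89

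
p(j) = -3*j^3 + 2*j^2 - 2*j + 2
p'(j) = -9*j^2 + 4*j - 2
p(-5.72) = 640.32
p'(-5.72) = -319.35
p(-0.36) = 3.12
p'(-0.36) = -4.61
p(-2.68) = 79.47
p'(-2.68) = -77.36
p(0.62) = 0.81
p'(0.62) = -2.98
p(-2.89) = 96.90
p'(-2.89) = -88.73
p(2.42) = -33.64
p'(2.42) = -45.03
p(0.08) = 1.85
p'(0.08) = -1.74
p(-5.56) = 590.59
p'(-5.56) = -302.46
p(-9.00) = 2369.00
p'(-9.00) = -767.00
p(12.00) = -4918.00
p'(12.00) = -1250.00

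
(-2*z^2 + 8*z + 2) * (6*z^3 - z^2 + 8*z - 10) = -12*z^5 + 50*z^4 - 12*z^3 + 82*z^2 - 64*z - 20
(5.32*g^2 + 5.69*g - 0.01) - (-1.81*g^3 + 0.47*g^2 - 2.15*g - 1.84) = 1.81*g^3 + 4.85*g^2 + 7.84*g + 1.83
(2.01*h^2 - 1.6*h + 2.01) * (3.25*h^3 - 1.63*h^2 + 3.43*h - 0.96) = 6.5325*h^5 - 8.4763*h^4 + 16.0348*h^3 - 10.6939*h^2 + 8.4303*h - 1.9296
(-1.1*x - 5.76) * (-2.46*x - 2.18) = 2.706*x^2 + 16.5676*x + 12.5568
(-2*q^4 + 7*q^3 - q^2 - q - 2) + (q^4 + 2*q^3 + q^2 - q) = -q^4 + 9*q^3 - 2*q - 2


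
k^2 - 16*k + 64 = (k - 8)^2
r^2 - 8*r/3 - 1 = (r - 3)*(r + 1/3)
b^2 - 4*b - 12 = (b - 6)*(b + 2)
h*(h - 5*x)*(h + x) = h^3 - 4*h^2*x - 5*h*x^2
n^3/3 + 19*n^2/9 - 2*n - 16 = (n/3 + 1)*(n - 8/3)*(n + 6)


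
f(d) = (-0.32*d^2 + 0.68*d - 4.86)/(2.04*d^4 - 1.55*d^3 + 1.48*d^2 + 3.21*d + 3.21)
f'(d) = (0.68 - 0.64*d)/(2.04*d^4 - 1.55*d^3 + 1.48*d^2 + 3.21*d + 3.21) + (-0.32*d^2 + 0.68*d - 4.86)*(-8.16*d^3 + 4.65*d^2 - 2.96*d - 3.21)/(2.04*d^4 - 1.55*d^3 + 1.48*d^2 + 3.21*d + 3.21)^2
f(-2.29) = -0.10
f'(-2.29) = -0.14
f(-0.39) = -2.23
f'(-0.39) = 1.23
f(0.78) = -0.68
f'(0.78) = 0.70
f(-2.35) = -0.10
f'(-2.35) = -0.12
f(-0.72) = -1.97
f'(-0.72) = -2.69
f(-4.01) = -0.02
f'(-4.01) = -0.01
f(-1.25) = -0.65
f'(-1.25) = -1.47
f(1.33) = -0.35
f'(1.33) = 0.48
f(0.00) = -1.51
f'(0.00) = 1.73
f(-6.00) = -0.01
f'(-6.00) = -0.00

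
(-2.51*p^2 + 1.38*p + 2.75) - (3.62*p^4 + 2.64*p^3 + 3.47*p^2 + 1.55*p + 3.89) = -3.62*p^4 - 2.64*p^3 - 5.98*p^2 - 0.17*p - 1.14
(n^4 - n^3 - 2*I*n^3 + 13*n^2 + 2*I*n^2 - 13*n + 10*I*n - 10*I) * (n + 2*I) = n^5 - n^4 + 17*n^3 - 17*n^2 + 36*I*n^2 - 20*n - 36*I*n + 20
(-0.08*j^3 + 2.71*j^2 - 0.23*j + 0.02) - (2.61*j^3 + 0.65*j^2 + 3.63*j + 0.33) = -2.69*j^3 + 2.06*j^2 - 3.86*j - 0.31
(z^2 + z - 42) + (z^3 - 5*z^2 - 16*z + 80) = z^3 - 4*z^2 - 15*z + 38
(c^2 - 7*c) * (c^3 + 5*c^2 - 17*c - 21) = c^5 - 2*c^4 - 52*c^3 + 98*c^2 + 147*c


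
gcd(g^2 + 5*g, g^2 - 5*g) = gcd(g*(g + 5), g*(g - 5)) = g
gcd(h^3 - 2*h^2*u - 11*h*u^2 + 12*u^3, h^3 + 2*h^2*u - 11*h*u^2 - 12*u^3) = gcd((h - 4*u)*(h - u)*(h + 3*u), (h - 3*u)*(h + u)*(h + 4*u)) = 1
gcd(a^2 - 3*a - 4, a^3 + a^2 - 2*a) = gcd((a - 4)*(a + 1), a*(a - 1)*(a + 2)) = 1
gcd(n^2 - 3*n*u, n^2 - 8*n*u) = n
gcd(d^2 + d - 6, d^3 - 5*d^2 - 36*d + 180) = 1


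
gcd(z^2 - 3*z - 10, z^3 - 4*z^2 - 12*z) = z + 2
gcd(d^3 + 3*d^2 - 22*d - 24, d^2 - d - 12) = d - 4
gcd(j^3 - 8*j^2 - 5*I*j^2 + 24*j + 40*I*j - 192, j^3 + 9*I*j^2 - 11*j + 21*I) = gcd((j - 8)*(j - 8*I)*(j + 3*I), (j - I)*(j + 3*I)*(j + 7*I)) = j + 3*I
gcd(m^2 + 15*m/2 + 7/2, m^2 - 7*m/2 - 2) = m + 1/2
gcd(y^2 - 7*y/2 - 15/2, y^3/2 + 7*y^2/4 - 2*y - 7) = 1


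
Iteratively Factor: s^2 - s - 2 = (s + 1)*(s - 2)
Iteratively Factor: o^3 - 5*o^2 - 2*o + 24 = (o - 3)*(o^2 - 2*o - 8) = (o - 4)*(o - 3)*(o + 2)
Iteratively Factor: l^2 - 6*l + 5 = (l - 5)*(l - 1)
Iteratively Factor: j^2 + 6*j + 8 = (j + 4)*(j + 2)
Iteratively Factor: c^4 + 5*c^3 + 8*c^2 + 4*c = (c)*(c^3 + 5*c^2 + 8*c + 4) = c*(c + 1)*(c^2 + 4*c + 4) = c*(c + 1)*(c + 2)*(c + 2)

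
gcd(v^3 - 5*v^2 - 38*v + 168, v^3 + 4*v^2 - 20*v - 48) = v^2 + 2*v - 24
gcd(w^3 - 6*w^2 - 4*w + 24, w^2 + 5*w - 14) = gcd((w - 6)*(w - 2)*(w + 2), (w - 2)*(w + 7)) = w - 2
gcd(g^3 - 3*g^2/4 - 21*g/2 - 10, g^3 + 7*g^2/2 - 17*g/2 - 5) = 1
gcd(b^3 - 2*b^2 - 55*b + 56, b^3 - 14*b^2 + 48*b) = b - 8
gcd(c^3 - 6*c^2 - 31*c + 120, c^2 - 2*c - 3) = c - 3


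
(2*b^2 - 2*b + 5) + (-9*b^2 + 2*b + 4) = 9 - 7*b^2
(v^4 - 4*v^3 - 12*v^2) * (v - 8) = v^5 - 12*v^4 + 20*v^3 + 96*v^2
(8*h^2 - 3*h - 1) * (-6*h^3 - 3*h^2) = -48*h^5 - 6*h^4 + 15*h^3 + 3*h^2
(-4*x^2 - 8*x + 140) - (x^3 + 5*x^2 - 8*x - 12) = -x^3 - 9*x^2 + 152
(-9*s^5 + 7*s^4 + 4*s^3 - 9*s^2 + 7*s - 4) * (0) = 0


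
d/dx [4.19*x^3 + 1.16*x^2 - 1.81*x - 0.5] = 12.57*x^2 + 2.32*x - 1.81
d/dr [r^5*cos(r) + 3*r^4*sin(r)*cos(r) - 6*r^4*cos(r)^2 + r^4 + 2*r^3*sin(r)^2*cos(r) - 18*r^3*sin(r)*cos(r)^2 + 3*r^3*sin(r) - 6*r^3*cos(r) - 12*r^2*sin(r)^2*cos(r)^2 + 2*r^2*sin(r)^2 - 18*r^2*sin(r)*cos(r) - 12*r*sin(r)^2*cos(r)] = -r^5*sin(r) + 6*r^4*sin(2*r) + 5*r^4*cos(r) + 3*r^4*cos(2*r) + 11*r^3*sin(r)/2 + 6*r^3*sin(2*r) + 3*r^3*sin(3*r)/2 - 3*r^3*cos(r)/2 - 12*r^3*cos(2*r) - 27*r^3*cos(3*r)/2 - 8*r^3 - 9*r^2*sin(r)/2 + 2*r^2*sin(2*r) - 27*r^2*sin(3*r)/2 - 6*r^2*sin(4*r) - 33*r^2*cos(r)/2 - 18*r^2*cos(2*r) - 3*r^2*cos(3*r)/2 + 3*r*sin(r) - 18*r*sin(2*r) - 9*r*sin(3*r) + 6*r*cos(2*r)^2 - 2*r*cos(2*r) - 4*r - 3*cos(r) + 3*cos(3*r)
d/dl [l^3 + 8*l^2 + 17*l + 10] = 3*l^2 + 16*l + 17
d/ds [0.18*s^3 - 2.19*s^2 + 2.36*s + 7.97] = 0.54*s^2 - 4.38*s + 2.36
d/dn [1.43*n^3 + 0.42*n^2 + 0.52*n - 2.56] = 4.29*n^2 + 0.84*n + 0.52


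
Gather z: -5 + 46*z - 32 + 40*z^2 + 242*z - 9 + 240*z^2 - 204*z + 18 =280*z^2 + 84*z - 28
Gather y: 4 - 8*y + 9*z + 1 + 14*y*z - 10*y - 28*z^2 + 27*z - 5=y*(14*z - 18) - 28*z^2 + 36*z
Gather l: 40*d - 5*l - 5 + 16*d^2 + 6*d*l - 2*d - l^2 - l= 16*d^2 + 38*d - l^2 + l*(6*d - 6) - 5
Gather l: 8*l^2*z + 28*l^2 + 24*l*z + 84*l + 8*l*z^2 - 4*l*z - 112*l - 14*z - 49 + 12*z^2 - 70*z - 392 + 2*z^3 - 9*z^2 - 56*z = l^2*(8*z + 28) + l*(8*z^2 + 20*z - 28) + 2*z^3 + 3*z^2 - 140*z - 441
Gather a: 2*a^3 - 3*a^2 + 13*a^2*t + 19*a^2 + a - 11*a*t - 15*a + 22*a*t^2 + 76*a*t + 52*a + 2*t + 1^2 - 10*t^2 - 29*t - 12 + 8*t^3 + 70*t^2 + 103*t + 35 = 2*a^3 + a^2*(13*t + 16) + a*(22*t^2 + 65*t + 38) + 8*t^3 + 60*t^2 + 76*t + 24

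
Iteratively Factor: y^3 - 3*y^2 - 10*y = (y)*(y^2 - 3*y - 10) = y*(y - 5)*(y + 2)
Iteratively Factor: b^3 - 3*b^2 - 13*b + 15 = (b - 5)*(b^2 + 2*b - 3) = (b - 5)*(b - 1)*(b + 3)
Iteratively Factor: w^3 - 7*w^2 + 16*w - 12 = (w - 2)*(w^2 - 5*w + 6) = (w - 2)^2*(w - 3)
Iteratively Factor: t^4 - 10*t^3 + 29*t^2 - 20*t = (t - 4)*(t^3 - 6*t^2 + 5*t) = t*(t - 4)*(t^2 - 6*t + 5) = t*(t - 5)*(t - 4)*(t - 1)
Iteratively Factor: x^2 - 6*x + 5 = (x - 1)*(x - 5)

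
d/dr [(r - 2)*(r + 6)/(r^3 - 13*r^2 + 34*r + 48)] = (-r^4 - 8*r^3 + 122*r^2 - 216*r + 600)/(r^6 - 26*r^5 + 237*r^4 - 788*r^3 - 92*r^2 + 3264*r + 2304)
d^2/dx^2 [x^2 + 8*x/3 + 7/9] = 2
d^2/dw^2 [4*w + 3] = 0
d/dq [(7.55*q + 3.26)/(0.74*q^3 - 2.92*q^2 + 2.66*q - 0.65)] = (-11.174*q^3 + 14.8088*q^2 + 19.0384*q - 13.5791)/(0.5476*q^6 - 4.3216*q^5 + 12.4632*q^4 - 16.4964*q^3 + 10.8716*q^2 - 3.458*q + 0.4225)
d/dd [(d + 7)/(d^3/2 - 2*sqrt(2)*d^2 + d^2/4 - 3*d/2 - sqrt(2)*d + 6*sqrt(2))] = 4*(2*d^3 - 8*sqrt(2)*d^2 + d^2 - 6*d - 4*sqrt(2)*d + 2*(d + 7)*(-3*d^2 - d + 8*sqrt(2)*d + 2*sqrt(2) + 3) + 24*sqrt(2))/(2*d^3 - 8*sqrt(2)*d^2 + d^2 - 6*d - 4*sqrt(2)*d + 24*sqrt(2))^2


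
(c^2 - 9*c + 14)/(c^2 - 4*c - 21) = (c - 2)/(c + 3)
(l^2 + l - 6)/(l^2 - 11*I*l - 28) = (-l^2 - l + 6)/(-l^2 + 11*I*l + 28)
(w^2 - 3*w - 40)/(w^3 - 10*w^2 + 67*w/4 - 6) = 4*(w + 5)/(4*w^2 - 8*w + 3)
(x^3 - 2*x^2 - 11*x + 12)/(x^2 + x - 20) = (x^2 + 2*x - 3)/(x + 5)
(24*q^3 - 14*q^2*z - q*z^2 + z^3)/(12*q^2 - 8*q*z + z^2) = (-12*q^2 + q*z + z^2)/(-6*q + z)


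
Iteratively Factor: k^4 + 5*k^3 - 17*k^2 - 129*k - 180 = (k + 3)*(k^3 + 2*k^2 - 23*k - 60) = (k - 5)*(k + 3)*(k^2 + 7*k + 12) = (k - 5)*(k + 3)^2*(k + 4)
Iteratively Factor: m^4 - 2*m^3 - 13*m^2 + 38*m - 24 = (m - 2)*(m^3 - 13*m + 12) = (m - 2)*(m + 4)*(m^2 - 4*m + 3) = (m - 3)*(m - 2)*(m + 4)*(m - 1)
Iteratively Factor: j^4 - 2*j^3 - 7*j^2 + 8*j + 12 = (j + 2)*(j^3 - 4*j^2 + j + 6) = (j - 3)*(j + 2)*(j^2 - j - 2) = (j - 3)*(j - 2)*(j + 2)*(j + 1)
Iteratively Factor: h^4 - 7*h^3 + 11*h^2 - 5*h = (h - 1)*(h^3 - 6*h^2 + 5*h) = h*(h - 1)*(h^2 - 6*h + 5) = h*(h - 5)*(h - 1)*(h - 1)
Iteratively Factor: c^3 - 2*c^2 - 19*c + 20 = (c - 5)*(c^2 + 3*c - 4) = (c - 5)*(c - 1)*(c + 4)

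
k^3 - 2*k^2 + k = k*(k - 1)^2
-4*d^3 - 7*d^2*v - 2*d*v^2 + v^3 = (-4*d + v)*(d + v)^2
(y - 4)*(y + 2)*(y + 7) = y^3 + 5*y^2 - 22*y - 56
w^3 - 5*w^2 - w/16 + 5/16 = (w - 5)*(w - 1/4)*(w + 1/4)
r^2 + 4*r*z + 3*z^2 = (r + z)*(r + 3*z)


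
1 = 1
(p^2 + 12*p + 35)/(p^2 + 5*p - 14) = (p + 5)/(p - 2)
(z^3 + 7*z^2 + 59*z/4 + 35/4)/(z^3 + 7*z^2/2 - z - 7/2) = (z + 5/2)/(z - 1)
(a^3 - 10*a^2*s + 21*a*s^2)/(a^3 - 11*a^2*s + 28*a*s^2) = (-a + 3*s)/(-a + 4*s)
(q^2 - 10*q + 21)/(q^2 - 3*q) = (q - 7)/q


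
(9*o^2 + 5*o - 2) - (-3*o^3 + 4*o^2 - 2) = 3*o^3 + 5*o^2 + 5*o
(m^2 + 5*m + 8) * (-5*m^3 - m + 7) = -5*m^5 - 25*m^4 - 41*m^3 + 2*m^2 + 27*m + 56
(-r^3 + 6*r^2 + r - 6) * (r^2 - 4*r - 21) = -r^5 + 10*r^4 - 2*r^3 - 136*r^2 + 3*r + 126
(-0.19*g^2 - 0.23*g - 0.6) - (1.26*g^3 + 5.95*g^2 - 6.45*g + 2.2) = -1.26*g^3 - 6.14*g^2 + 6.22*g - 2.8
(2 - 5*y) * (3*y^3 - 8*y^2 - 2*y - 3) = -15*y^4 + 46*y^3 - 6*y^2 + 11*y - 6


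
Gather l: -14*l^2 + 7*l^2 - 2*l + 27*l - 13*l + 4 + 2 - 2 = -7*l^2 + 12*l + 4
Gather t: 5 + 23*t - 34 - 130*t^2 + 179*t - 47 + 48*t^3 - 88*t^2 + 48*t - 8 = 48*t^3 - 218*t^2 + 250*t - 84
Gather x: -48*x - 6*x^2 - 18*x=-6*x^2 - 66*x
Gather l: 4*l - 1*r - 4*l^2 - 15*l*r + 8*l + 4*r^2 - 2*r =-4*l^2 + l*(12 - 15*r) + 4*r^2 - 3*r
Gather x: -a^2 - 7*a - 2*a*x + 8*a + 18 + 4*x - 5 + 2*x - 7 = -a^2 + a + x*(6 - 2*a) + 6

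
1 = 1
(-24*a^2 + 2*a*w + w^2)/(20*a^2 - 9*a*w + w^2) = (6*a + w)/(-5*a + w)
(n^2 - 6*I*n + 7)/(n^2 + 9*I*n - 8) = (n - 7*I)/(n + 8*I)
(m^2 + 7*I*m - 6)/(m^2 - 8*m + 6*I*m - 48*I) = (m + I)/(m - 8)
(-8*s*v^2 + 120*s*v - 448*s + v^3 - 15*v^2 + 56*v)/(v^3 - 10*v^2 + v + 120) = (-8*s*v + 56*s + v^2 - 7*v)/(v^2 - 2*v - 15)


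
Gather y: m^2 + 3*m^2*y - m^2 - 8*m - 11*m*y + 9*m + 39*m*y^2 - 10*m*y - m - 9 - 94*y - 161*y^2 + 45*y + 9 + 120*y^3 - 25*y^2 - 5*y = 120*y^3 + y^2*(39*m - 186) + y*(3*m^2 - 21*m - 54)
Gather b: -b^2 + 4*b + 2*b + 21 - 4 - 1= -b^2 + 6*b + 16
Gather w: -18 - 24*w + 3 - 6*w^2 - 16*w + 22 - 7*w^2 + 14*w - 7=-13*w^2 - 26*w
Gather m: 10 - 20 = -10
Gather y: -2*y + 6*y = 4*y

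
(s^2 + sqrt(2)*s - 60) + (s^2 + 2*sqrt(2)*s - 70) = 2*s^2 + 3*sqrt(2)*s - 130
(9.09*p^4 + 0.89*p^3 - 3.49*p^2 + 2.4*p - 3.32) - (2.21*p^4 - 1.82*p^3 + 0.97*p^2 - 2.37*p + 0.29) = 6.88*p^4 + 2.71*p^3 - 4.46*p^2 + 4.77*p - 3.61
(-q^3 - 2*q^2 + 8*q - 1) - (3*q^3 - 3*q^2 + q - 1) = -4*q^3 + q^2 + 7*q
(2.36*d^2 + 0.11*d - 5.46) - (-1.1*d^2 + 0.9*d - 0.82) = 3.46*d^2 - 0.79*d - 4.64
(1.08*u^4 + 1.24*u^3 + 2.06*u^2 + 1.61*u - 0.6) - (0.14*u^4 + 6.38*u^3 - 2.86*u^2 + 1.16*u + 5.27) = 0.94*u^4 - 5.14*u^3 + 4.92*u^2 + 0.45*u - 5.87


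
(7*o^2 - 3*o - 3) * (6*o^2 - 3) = 42*o^4 - 18*o^3 - 39*o^2 + 9*o + 9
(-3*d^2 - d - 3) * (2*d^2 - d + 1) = -6*d^4 + d^3 - 8*d^2 + 2*d - 3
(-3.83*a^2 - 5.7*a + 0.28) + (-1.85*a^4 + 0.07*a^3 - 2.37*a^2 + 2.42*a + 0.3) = -1.85*a^4 + 0.07*a^3 - 6.2*a^2 - 3.28*a + 0.58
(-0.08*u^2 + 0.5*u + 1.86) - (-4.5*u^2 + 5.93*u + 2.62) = 4.42*u^2 - 5.43*u - 0.76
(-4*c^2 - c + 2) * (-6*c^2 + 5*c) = 24*c^4 - 14*c^3 - 17*c^2 + 10*c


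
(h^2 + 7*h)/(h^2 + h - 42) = h/(h - 6)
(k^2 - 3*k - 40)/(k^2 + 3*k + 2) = (k^2 - 3*k - 40)/(k^2 + 3*k + 2)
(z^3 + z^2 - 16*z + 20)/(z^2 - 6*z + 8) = (z^2 + 3*z - 10)/(z - 4)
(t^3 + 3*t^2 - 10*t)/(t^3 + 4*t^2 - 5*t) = (t - 2)/(t - 1)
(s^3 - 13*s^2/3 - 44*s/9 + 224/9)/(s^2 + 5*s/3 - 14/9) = (3*s^2 - 20*s + 32)/(3*s - 2)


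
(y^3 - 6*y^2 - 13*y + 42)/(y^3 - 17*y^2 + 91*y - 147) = (y^2 + y - 6)/(y^2 - 10*y + 21)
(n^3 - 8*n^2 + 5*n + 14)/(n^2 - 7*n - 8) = (n^2 - 9*n + 14)/(n - 8)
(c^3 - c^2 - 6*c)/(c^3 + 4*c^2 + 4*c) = (c - 3)/(c + 2)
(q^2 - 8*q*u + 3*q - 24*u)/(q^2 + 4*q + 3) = (q - 8*u)/(q + 1)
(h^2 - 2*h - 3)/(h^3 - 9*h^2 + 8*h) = (h^2 - 2*h - 3)/(h*(h^2 - 9*h + 8))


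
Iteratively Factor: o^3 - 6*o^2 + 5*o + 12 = (o - 4)*(o^2 - 2*o - 3) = (o - 4)*(o + 1)*(o - 3)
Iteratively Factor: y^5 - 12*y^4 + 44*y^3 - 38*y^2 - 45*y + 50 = (y - 1)*(y^4 - 11*y^3 + 33*y^2 - 5*y - 50) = (y - 1)*(y + 1)*(y^3 - 12*y^2 + 45*y - 50) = (y - 2)*(y - 1)*(y + 1)*(y^2 - 10*y + 25) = (y - 5)*(y - 2)*(y - 1)*(y + 1)*(y - 5)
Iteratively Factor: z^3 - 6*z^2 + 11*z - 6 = (z - 3)*(z^2 - 3*z + 2) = (z - 3)*(z - 1)*(z - 2)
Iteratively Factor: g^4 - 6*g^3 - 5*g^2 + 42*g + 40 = (g + 1)*(g^3 - 7*g^2 + 2*g + 40) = (g - 5)*(g + 1)*(g^2 - 2*g - 8) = (g - 5)*(g - 4)*(g + 1)*(g + 2)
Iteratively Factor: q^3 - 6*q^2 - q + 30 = (q - 3)*(q^2 - 3*q - 10) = (q - 5)*(q - 3)*(q + 2)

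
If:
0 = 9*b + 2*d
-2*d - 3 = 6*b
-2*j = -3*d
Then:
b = 1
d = -9/2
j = -27/4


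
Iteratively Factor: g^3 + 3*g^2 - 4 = (g + 2)*(g^2 + g - 2) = (g + 2)^2*(g - 1)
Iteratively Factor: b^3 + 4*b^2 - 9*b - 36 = (b + 4)*(b^2 - 9) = (b - 3)*(b + 4)*(b + 3)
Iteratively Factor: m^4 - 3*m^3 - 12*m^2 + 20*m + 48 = (m - 3)*(m^3 - 12*m - 16) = (m - 4)*(m - 3)*(m^2 + 4*m + 4) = (m - 4)*(m - 3)*(m + 2)*(m + 2)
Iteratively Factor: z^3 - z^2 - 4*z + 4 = (z - 1)*(z^2 - 4) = (z - 2)*(z - 1)*(z + 2)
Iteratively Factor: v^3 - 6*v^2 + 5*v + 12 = (v + 1)*(v^2 - 7*v + 12) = (v - 4)*(v + 1)*(v - 3)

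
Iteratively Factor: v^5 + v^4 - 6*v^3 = (v)*(v^4 + v^3 - 6*v^2) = v^2*(v^3 + v^2 - 6*v) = v^3*(v^2 + v - 6) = v^3*(v - 2)*(v + 3)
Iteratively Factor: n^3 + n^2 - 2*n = (n)*(n^2 + n - 2) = n*(n - 1)*(n + 2)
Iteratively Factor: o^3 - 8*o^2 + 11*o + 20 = (o + 1)*(o^2 - 9*o + 20) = (o - 4)*(o + 1)*(o - 5)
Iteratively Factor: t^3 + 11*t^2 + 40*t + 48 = (t + 4)*(t^2 + 7*t + 12) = (t + 4)^2*(t + 3)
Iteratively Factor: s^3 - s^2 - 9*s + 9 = (s - 1)*(s^2 - 9) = (s - 1)*(s + 3)*(s - 3)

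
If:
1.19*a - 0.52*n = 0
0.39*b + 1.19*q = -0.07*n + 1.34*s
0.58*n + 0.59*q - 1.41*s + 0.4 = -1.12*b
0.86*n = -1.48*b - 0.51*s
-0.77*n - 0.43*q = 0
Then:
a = -0.11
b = 0.01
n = -0.24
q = 0.43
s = 0.37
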